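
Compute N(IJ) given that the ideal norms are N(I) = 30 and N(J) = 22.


N(IJ) = N(I) * N(J)
= 30 * 22
= 660

660


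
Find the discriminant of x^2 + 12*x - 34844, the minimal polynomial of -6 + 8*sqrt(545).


The element -6 + 8*sqrt(545) has minimal polynomial:
x^2 + 12*x - 34844
Discriminant = (12)^2 - 4*(-34844)
= 144 + 139376
= 139520

139520


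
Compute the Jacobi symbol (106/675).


Compute (106/675) via quadratic reciprocity:
  pull out 2: (2/675) = -1  (since 675 mod 8 = 3)
  reciprocity: (53/675) -> +(675/53)
  reduce: (39/53)
  reciprocity: (39/53) -> +(53/39)
  reduce: (14/39)
  pull out 2: (2/39) = +1  (since 39 mod 8 = 7)
  reciprocity: (7/39) -> -(39/7)
  reduce: (4/7)
  pull out 2: (2/7) = +1  (since 7 mod 8 = 7)
  pull out 2: (2/7) = +1  (since 7 mod 8 = 7)
  (1/7) = 1
Product of signs = 1

1


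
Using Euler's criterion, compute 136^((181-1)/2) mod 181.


p = 181 is prime and the exponent is (p-1)/2 = 90, so by Euler's criterion 136^90 = (136/181) = +1 or -1 mod 181.
Compute by square-and-multiply:
  90 = 64 + 16 + 8 + 2 (binary 1011010)
  Repeated squaring mod 181: 136^1 = 136, 136^2 = 34, 136^4 = 70, 136^8 = 13, 136^16 = 169, 136^32 = 144, 136^64 = 102
  136^90 = 136^64 * 136^16 * 136^8 * 136^2 = 102 * 169 * 13 * 34 mod 181
    102 * 169 = 17238 = 43 mod 181
    43 * 13 = 559 = 16 mod 181
    16 * 34 = 544 = 1 mod 181
  136^90 = 1 mod 181
Result 1: 136 is a quadratic residue mod 181.
136^90 mod 181 = 1

1


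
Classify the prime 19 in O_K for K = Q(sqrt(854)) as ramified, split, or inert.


K = Q(sqrt(854)). Since d mod 4 = 2, disc(K) = 3416.
Check p | disc: 3416 mod 19 = 15.
p does not divide disc. Compute Legendre symbol (d/p):
18^((19-1)/2) mod 19 = -1
(d/p) = -1, so p is inert: (p) stays prime with e=1, f=2, g=1.
Therefore p is inert.

inert


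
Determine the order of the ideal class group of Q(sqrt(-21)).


K = Q(sqrt(-21)). d mod 4 = 3, so D = disc(K) = 4d = -84
h(K) equals the number of primitive reduced positive-definite forms (a, b, c) = a*x^2 + b*x*y + c*y^2 with b^2 - 4ac = D,
where reduced means |b| <= a <= c, with b >= 0 whenever |b| = a or a = c, and primitive means gcd(a, b, c) = 1.
Reduced forces 3a^2 <= |D| = 84, so 1 <= a <= 5; b must have the parity of D, and c = (b^2 - D)/(4a) must be an integer >= a.
Enumerate a = 1..5, b in [-a, a]:
  a=1: (1, 0, 21)  [1]
  a=2: (2, 2, 11)  [1]
  a=3: (3, 0, 7)  [1]
  a=4: none
  a=5: (5, 4, 5)  [1]
Total reduced forms: 1 + 1 + 1 + 1 = 4
h = 4

4


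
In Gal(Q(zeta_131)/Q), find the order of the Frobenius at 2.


The Frobenius at p in Gal(Q(zeta_n)/Q) = (Z/nZ)* is the class of p, so its order is ord_131(2), the smallest k >= 1 with 2^k = 1 mod 131.
n = 131 = 131, phi(131) = 130; the order divides phi(n).
Divisors of 130: 1, 2, 5, 10, 13, 26, 65, 130
Repeated squaring mod 131: 2^1 = 2, 2^2 = 4, 2^4 = 16, 2^8 = 125, 2^16 = 36, 2^32 = 117, 2^64 = 65, 2^128 = 33
Test divisors in increasing order:
  k=1: 2^1 = 2 mod 131
  k=2: 2^2 = 4 mod 131
  k=5: 2^5 = 16 * 2 = 32 mod 131
  k=10: 2^10 = 125 * 4 = 107 mod 131
  k=13: 2^13 = 125 * 16 * 2 = 70 mod 131
  k=26: 2^26 = 36 * 125 * 4 = 53 mod 131
  k=65: 2^65 = 65 * 2 = 130 mod 131
  k=130: 2^130 = 33 * 4 = 1 mod 131  <- first divisor giving 1
Order = 130

130


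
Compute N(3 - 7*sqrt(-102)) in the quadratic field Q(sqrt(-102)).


N(a + b*sqrt(d)) = a^2 - d*b^2
= (3)^2 - (-102)*(-7)^2
= 9 + 4998
= 5007

5007


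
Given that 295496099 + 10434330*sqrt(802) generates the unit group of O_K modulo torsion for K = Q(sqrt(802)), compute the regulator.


epsilon = 295496099 + 10434330*sqrt(802)
= 5.9099e+08
R = ln(5.9099e+08)
= 20.1973

20.1973


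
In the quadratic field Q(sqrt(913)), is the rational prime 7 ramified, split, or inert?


K = Q(sqrt(913)). Since d mod 4 = 1, disc(K) = 913.
Check p | disc: 913 mod 7 = 3.
p does not divide disc. Compute Legendre symbol (d/p):
3^((7-1)/2) mod 7 = -1
(d/p) = -1, so p is inert: (p) stays prime with e=1, f=2, g=1.
Therefore p is inert.

inert


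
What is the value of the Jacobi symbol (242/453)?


Compute (242/453) via quadratic reciprocity:
  pull out 2: (2/453) = -1  (since 453 mod 8 = 5)
  reciprocity: (121/453) -> +(453/121)
  reduce: (90/121)
  pull out 2: (2/121) = +1  (since 121 mod 8 = 1)
  reciprocity: (45/121) -> +(121/45)
  reduce: (31/45)
  reciprocity: (31/45) -> +(45/31)
  reduce: (14/31)
  pull out 2: (2/31) = +1  (since 31 mod 8 = 7)
  reciprocity: (7/31) -> -(31/7)
  reduce: (3/7)
  reciprocity: (3/7) -> -(7/3)
  reduce: (1/3)
  (1/3) = 1
Product of signs = -1

-1


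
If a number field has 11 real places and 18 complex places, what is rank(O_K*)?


By Dirichlet's unit theorem:
rank = r1 + r2 - 1
= 11 + 18 - 1
= 28

28


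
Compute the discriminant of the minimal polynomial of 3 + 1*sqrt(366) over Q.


The element 3 + 1*sqrt(366) has minimal polynomial:
x^2 - 6*x - 357
Discriminant = (-6)^2 - 4*(-357)
= 36 + 1428
= 1464

1464


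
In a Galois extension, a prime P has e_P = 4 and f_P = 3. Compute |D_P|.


|D_P| = e * f
= 4 * 3
= 12

12


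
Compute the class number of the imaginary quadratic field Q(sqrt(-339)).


K = Q(sqrt(-339)). d mod 4 = 1, so D = disc(K) = d = -339
h(K) equals the number of primitive reduced positive-definite forms (a, b, c) = a*x^2 + b*x*y + c*y^2 with b^2 - 4ac = D,
where reduced means |b| <= a <= c, with b >= 0 whenever |b| = a or a = c, and primitive means gcd(a, b, c) = 1.
Reduced forces 3a^2 <= |D| = 339, so 1 <= a <= 10; b must have the parity of D, and c = (b^2 - D)/(4a) must be an integer >= a.
Enumerate a = 1..10, b in [-a, a]:
  a=1: (1, 1, 85)  [1]
  a=2: none
  a=3: (3, 3, 29)  [1]
  a=4: none
  a=5: (5, -1, 17), (5, 1, 17)  [2]
  a=6: none
  a=7: (7, -5, 13), (7, 5, 13)  [2]
  a=8..10: none
Total reduced forms: 1 + 1 + 2 + 2 = 6
h = 6

6


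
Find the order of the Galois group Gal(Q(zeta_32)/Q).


|Gal(Q(zeta_32)/Q)| = phi(32)
= 16

16


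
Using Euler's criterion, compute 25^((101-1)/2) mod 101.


p = 101 is prime and the exponent is (p-1)/2 = 50, so by Euler's criterion 25^50 = (25/101) = +1 or -1 mod 101.
Compute by square-and-multiply:
  50 = 32 + 16 + 2 (binary 110010)
  Repeated squaring mod 101: 25^1 = 25, 25^2 = 19, 25^4 = 58, 25^8 = 31, 25^16 = 52, 25^32 = 78
  25^50 = 25^32 * 25^16 * 25^2 = 78 * 52 * 19 mod 101
    78 * 52 = 4056 = 16 mod 101
    16 * 19 = 304 = 1 mod 101
  25^50 = 1 mod 101
Result 1: 25 is a quadratic residue mod 101.
25^50 mod 101 = 1

1


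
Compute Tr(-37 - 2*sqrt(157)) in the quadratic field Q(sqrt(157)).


Tr(a + b*sqrt(d)) = (a + b*sqrt(d)) + (a - b*sqrt(d)) = 2a
= 2 * (-37)
= -74

-74


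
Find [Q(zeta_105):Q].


The degree equals Euler's totient phi(105).
105 = 3 * 5 * 7
phi(105) = 48

48


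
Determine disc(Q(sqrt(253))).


For K = Q(sqrt(d)) with d squarefree: disc(K) = d if d = 1 mod 4, and disc(K) = 4d if d = 2 or 3 mod 4.
Here d = 253, and d mod 4 = 1.
d = 1 mod 4 (O_K = Z[(1+sqrt(d))/2]), so disc(K) = d = 253

253


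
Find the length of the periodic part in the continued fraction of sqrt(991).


Run the CF algorithm for sqrt(991).
a_0 = floor(sqrt(991)) = 31; set m_0=0, q_0=1.
Recurrence: m' = q*a - m,  q' = (d - m'^2)/q,  a' = floor((a_0 + m')/q').
  step 1: m=31, q=30, a=2
  step 2: m=29, q=5, a=12
  step 3: m=31, q=6, a=10
  step 4: m=29, q=25, a=2
  step 5: m=21, q=22, a=2
  step 6: m=23, q=21, a=2
  step 7: m=19, q=30, a=1
  step 8: m=11, q=29, a=1
  step 9: m=18, q=23, a=2
  step 10: m=28, q=9, a=6
  step 11: m=26, q=35, a=1
  step 12: m=9, q=26, a=1
  step 13: m=17, q=27, a=1
  step 14: m=10, q=33, a=1
  step 15: m=23, q=14, a=3
  step 16: m=19, q=45, a=1
  step 17: m=26, q=7, a=8
  step 18: m=30, q=13, a=4
  step 19: m=22, q=39, a=1
  step 20: m=17, q=18, a=2
  step 21: m=19, q=35, a=1
  step 22: m=16, q=21, a=2
  step 23: m=26, q=15, a=3
  step 24: m=19, q=42, a=1
  step 25: m=23, q=11, a=4
  step 26: m=21, q=50, a=1
  step 27: m=29, q=3, a=20
  step 28: m=31, q=10, a=6
  step 29: m=29, q=15, a=4
  step 30: m=31, q=2, a=31
  step 31: m=31, q=15, a=4
  step 32: m=29, q=10, a=6
  step 33: m=31, q=3, a=20
  step 34: m=29, q=50, a=1
  step 35: m=21, q=11, a=4
  step 36: m=23, q=42, a=1
  step 37: m=19, q=15, a=3
  step 38: m=26, q=21, a=2
  step 39: m=16, q=35, a=1
  step 40: m=19, q=18, a=2
  step 41: m=17, q=39, a=1
  step 42: m=22, q=13, a=4
  step 43: m=30, q=7, a=8
  step 44: m=26, q=45, a=1
  step 45: m=19, q=14, a=3
  step 46: m=23, q=33, a=1
  step 47: m=10, q=27, a=1
  step 48: m=17, q=26, a=1
  step 49: m=9, q=35, a=1
  step 50: m=26, q=9, a=6
  step 51: m=28, q=23, a=2
  step 52: m=18, q=29, a=1
  step 53: m=11, q=30, a=1
  step 54: m=19, q=21, a=2
  step 55: m=23, q=22, a=2
  step 56: m=21, q=25, a=2
  step 57: m=29, q=6, a=10
  step 58: m=31, q=5, a=12
  step 59: m=29, q=30, a=2
  step 60: m=31, q=1, a=62
a_60 = 2*a_0 = 62, so the period closes here.
sqrt(991) = [31; 2, 12, 10, 2, 2, 2, 1, 1, 2, 6, 1, 1, 1, 1, 3, 1, 8, 4, 1, 2, 1, 2, 3, 1, 4, 1, 20, 6, 4, 31, 4, 6, 20, 1, 4, 1, 3, 2, 1, 2, 1, 4, 8, 1, 3, 1, 1, 1, 1, 6, 2, 1, 1, 2, 2, 2, 10, 12, 2, 62]
Period length = 60

60


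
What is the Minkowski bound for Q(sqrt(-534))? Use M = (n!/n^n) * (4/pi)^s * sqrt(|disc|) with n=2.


d = -534, d mod 4 = 2, so disc(K) = 4d = -2136; |disc(K)| = 2136
Imaginary quadratic field, so n = 2, s = r2 = 1, r1 = 0
M = (n!/n^n) * (4/pi)^s * sqrt(|disc(K)|) = (2!/2^2) * (4/pi)^1 * sqrt(2136)
= 0.5 * 1.273240 * 46.216880
= 29.4226

29.4226


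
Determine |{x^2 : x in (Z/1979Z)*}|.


For prime p, the number of non-zero quadratic residues is (p-1)/2.
= (1979-1)/2
= 989

989


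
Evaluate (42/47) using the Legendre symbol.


p = 47 is prime, so compute (42/47) with the reciprocity algorithm (Jacobi-symbol steps: pull out 2s via (2/n), flip via reciprocity, reduce):
  pull out 2: (2/47) = +1  (since 47 mod 8 = 7)
  reciprocity: (21/47) -> +(47/21)
  reduce: (5/21)
  reciprocity: (5/21) -> +(21/5)
  reduce: (1/5)
  (1/5) = 1
Product of signs = 1
(42/47) = 1

1


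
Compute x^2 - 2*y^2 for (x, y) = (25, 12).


x^2 - d*y^2
= 25^2 - 2*12^2
= 625 - 288
= 337

337


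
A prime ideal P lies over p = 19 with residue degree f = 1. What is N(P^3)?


N(P^a) = p^(a*f)
= 19^(3*1)
= 19^3
= 6859

6859


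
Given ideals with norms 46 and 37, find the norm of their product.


N(IJ) = N(I) * N(J)
= 46 * 37
= 1702

1702


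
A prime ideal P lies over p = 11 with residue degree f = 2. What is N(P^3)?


N(P^a) = p^(a*f)
= 11^(3*2)
= 11^6
= 1771561

1771561


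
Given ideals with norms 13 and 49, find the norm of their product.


N(IJ) = N(I) * N(J)
= 13 * 49
= 637

637


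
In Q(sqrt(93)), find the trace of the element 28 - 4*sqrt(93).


Tr(a + b*sqrt(d)) = (a + b*sqrt(d)) + (a - b*sqrt(d)) = 2a
= 2 * (28)
= 56

56


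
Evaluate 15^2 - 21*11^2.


x^2 - d*y^2
= 15^2 - 21*11^2
= 225 - 2541
= -2316

-2316


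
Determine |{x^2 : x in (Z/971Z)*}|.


For prime p, the number of non-zero quadratic residues is (p-1)/2.
= (971-1)/2
= 485

485


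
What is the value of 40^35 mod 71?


p = 71 is prime and the exponent is (p-1)/2 = 35, so by Euler's criterion 40^35 = (40/71) = +1 or -1 mod 71.
Compute by square-and-multiply:
  35 = 32 + 2 + 1 (binary 100011)
  Repeated squaring mod 71: 40^1 = 40, 40^2 = 38, 40^4 = 24, 40^8 = 8, 40^16 = 64, 40^32 = 49
  40^35 = 40^32 * 40^2 * 40^1 = 49 * 38 * 40 mod 71
    49 * 38 = 1862 = 16 mod 71
    16 * 40 = 640 = 1 mod 71
  40^35 = 1 mod 71
Result 1: 40 is a quadratic residue mod 71.
40^35 mod 71 = 1

1


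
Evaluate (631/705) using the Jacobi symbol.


Compute (631/705) via quadratic reciprocity:
  reciprocity: (631/705) -> +(705/631)
  reduce: (74/631)
  pull out 2: (2/631) = +1  (since 631 mod 8 = 7)
  reciprocity: (37/631) -> +(631/37)
  reduce: (2/37)
  pull out 2: (2/37) = -1  (since 37 mod 8 = 5)
  (1/37) = 1
Product of signs = -1

-1


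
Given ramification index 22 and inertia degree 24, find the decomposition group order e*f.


|D_P| = e * f
= 22 * 24
= 528

528


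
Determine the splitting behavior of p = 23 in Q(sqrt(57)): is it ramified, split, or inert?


K = Q(sqrt(57)). Since d mod 4 = 1, disc(K) = 57.
Check p | disc: 57 mod 23 = 11.
p does not divide disc. Compute Legendre symbol (d/p):
11^((23-1)/2) mod 23 = -1
(d/p) = -1, so p is inert: (p) stays prime with e=1, f=2, g=1.
Therefore p is inert.

inert


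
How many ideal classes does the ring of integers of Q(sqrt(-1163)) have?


K = Q(sqrt(-1163)). d mod 4 = 1, so D = disc(K) = d = -1163
h(K) equals the number of primitive reduced positive-definite forms (a, b, c) = a*x^2 + b*x*y + c*y^2 with b^2 - 4ac = D,
where reduced means |b| <= a <= c, with b >= 0 whenever |b| = a or a = c, and primitive means gcd(a, b, c) = 1.
Reduced forces 3a^2 <= |D| = 1163, so 1 <= a <= 19; b must have the parity of D, and c = (b^2 - D)/(4a) must be an integer >= a.
Enumerate a = 1..19, b in [-a, a]:
  a=1: (1, 1, 291)  [1]
  a=2: none
  a=3: (3, -1, 97), (3, 1, 97)  [2]
  a=4..8: none
  a=9: (9, -5, 33), (9, 5, 33)  [2]
  a=10: none
  a=11: (11, -5, 27), (11, 5, 27)  [2]
  a=12..19: none
Total reduced forms: 1 + 2 + 2 + 2 = 7
h = 7

7


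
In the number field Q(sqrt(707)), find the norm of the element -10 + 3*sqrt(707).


N(a + b*sqrt(d)) = a^2 - d*b^2
= (-10)^2 - (707)*(3)^2
= 100 - 6363
= -6263

-6263


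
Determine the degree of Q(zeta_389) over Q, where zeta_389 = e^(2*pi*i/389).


The degree equals Euler's totient phi(389).
389 = 389
phi(389) = 388

388


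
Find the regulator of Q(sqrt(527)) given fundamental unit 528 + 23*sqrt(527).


epsilon = 528 + 23*sqrt(527)
= 1055.9991
R = ln(1055.9991)
= 6.9622

6.9622


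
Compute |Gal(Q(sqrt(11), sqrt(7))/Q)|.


The 2 square roots of distinct primes are multiplicatively independent over Q,
so [K:Q] = 2^2 and Gal(K/Q) is isomorphic to (Z/2Z)^2.
|Gal| = 2^2 = 4

4


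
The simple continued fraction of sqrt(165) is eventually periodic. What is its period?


Run the CF algorithm for sqrt(165).
a_0 = floor(sqrt(165)) = 12; set m_0=0, q_0=1.
Recurrence: m' = q*a - m,  q' = (d - m'^2)/q,  a' = floor((a_0 + m')/q').
  step 1: m=12, q=21, a=1
  step 2: m=9, q=4, a=5
  step 3: m=11, q=11, a=2
  step 4: m=11, q=4, a=5
  step 5: m=9, q=21, a=1
  step 6: m=12, q=1, a=24
a_6 = 2*a_0 = 24, so the period closes here.
sqrt(165) = [12; 1, 5, 2, 5, 1, 24]
Period length = 6

6


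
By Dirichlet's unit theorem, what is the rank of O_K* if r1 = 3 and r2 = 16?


By Dirichlet's unit theorem:
rank = r1 + r2 - 1
= 3 + 16 - 1
= 18

18


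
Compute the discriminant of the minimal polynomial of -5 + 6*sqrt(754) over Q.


The element -5 + 6*sqrt(754) has minimal polynomial:
x^2 + 10*x - 27119
Discriminant = (10)^2 - 4*(-27119)
= 100 + 108476
= 108576

108576


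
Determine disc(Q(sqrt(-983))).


For K = Q(sqrt(d)) with d squarefree: disc(K) = d if d = 1 mod 4, and disc(K) = 4d if d = 2 or 3 mod 4.
Here d = -983, and d mod 4 = 1.
d = 1 mod 4 (O_K = Z[(1+sqrt(d))/2]), so disc(K) = d = -983

-983


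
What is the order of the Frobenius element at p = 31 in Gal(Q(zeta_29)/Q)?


The Frobenius at p in Gal(Q(zeta_n)/Q) = (Z/nZ)* is the class of p, so its order is ord_29(31), the smallest k >= 1 with 31^k = 1 mod 29.
n = 29 = 29, phi(29) = 28; the order divides phi(n).
Divisors of 28: 1, 2, 4, 7, 14, 28
Repeated squaring mod 29: 31^1 = 2, 31^2 = 4, 31^4 = 16, 31^8 = 24, 31^16 = 25
Test divisors in increasing order:
  k=1: 31^1 = 2 mod 29
  k=2: 31^2 = 4 mod 29
  k=4: 31^4 = 16 mod 29
  k=7: 31^7 = 16 * 4 * 2 = 12 mod 29
  k=14: 31^14 = 24 * 16 * 4 = 28 mod 29
  k=28: 31^28 = 25 * 24 * 16 = 1 mod 29  <- first divisor giving 1
Order = 28

28


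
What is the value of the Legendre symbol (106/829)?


p = 829 is prime, so compute (106/829) with the reciprocity algorithm (Jacobi-symbol steps: pull out 2s via (2/n), flip via reciprocity, reduce):
  pull out 2: (2/829) = -1  (since 829 mod 8 = 5)
  reciprocity: (53/829) -> +(829/53)
  reduce: (34/53)
  pull out 2: (2/53) = -1  (since 53 mod 8 = 5)
  reciprocity: (17/53) -> +(53/17)
  reduce: (2/17)
  pull out 2: (2/17) = +1  (since 17 mod 8 = 1)
  (1/17) = 1
Product of signs = 1
(106/829) = 1

1


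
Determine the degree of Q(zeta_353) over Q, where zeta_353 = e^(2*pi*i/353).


The degree equals Euler's totient phi(353).
353 = 353
phi(353) = 352

352


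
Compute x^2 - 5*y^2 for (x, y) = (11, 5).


x^2 - d*y^2
= 11^2 - 5*5^2
= 121 - 125
= -4

-4


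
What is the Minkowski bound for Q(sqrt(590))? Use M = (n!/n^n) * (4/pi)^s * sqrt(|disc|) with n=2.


d = 590, d mod 4 = 2, so disc(K) = 4d = 2360; |disc(K)| = 2360
Real quadratic field, so n = 2, s = r2 = 0, r1 = 2
M = (n!/n^n) * (4/pi)^s * sqrt(|disc(K)|) = (2!/2^2) * (4/pi)^0 * sqrt(2360)
= 0.5 * 1.000000 * 48.579831
= 24.2899

24.2899


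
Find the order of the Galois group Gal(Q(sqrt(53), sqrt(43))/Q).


The 2 square roots of distinct primes are multiplicatively independent over Q,
so [K:Q] = 2^2 and Gal(K/Q) is isomorphic to (Z/2Z)^2.
|Gal| = 2^2 = 4

4


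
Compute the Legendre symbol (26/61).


p = 61 is prime, so compute (26/61) with the reciprocity algorithm (Jacobi-symbol steps: pull out 2s via (2/n), flip via reciprocity, reduce):
  pull out 2: (2/61) = -1  (since 61 mod 8 = 5)
  reciprocity: (13/61) -> +(61/13)
  reduce: (9/13)
  reciprocity: (9/13) -> +(13/9)
  reduce: (4/9)
  pull out 2: (2/9) = +1  (since 9 mod 8 = 1)
  pull out 2: (2/9) = +1  (since 9 mod 8 = 1)
  (1/9) = 1
Product of signs = -1
(26/61) = -1

-1


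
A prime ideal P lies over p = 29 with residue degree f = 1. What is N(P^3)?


N(P^a) = p^(a*f)
= 29^(3*1)
= 29^3
= 24389

24389


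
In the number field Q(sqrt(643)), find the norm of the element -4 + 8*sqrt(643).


N(a + b*sqrt(d)) = a^2 - d*b^2
= (-4)^2 - (643)*(8)^2
= 16 - 41152
= -41136

-41136


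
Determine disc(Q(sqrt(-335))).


For K = Q(sqrt(d)) with d squarefree: disc(K) = d if d = 1 mod 4, and disc(K) = 4d if d = 2 or 3 mod 4.
Here d = -335, and d mod 4 = 1.
d = 1 mod 4 (O_K = Z[(1+sqrt(d))/2]), so disc(K) = d = -335

-335


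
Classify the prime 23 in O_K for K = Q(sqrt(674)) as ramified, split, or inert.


K = Q(sqrt(674)). Since d mod 4 = 2, disc(K) = 2696.
Check p | disc: 2696 mod 23 = 5.
p does not divide disc. Compute Legendre symbol (d/p):
7^((23-1)/2) mod 23 = -1
(d/p) = -1, so p is inert: (p) stays prime with e=1, f=2, g=1.
Therefore p is inert.

inert


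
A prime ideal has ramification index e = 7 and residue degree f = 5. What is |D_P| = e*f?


|D_P| = e * f
= 7 * 5
= 35

35


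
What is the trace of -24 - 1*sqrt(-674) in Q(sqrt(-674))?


Tr(a + b*sqrt(d)) = (a + b*sqrt(d)) + (a - b*sqrt(d)) = 2a
= 2 * (-24)
= -48

-48


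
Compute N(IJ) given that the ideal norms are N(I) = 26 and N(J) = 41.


N(IJ) = N(I) * N(J)
= 26 * 41
= 1066

1066


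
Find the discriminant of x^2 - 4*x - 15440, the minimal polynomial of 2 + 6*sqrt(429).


The element 2 + 6*sqrt(429) has minimal polynomial:
x^2 - 4*x - 15440
Discriminant = (-4)^2 - 4*(-15440)
= 16 + 61760
= 61776

61776


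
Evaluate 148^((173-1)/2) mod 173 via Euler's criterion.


p = 173 is prime and the exponent is (p-1)/2 = 86, so by Euler's criterion 148^86 = (148/173) = +1 or -1 mod 173.
Compute by square-and-multiply:
  86 = 64 + 16 + 4 + 2 (binary 1010110)
  Repeated squaring mod 173: 148^1 = 148, 148^2 = 106, 148^4 = 164, 148^8 = 81, 148^16 = 160, 148^32 = 169, 148^64 = 16
  148^86 = 148^64 * 148^16 * 148^4 * 148^2 = 16 * 160 * 164 * 106 mod 173
    16 * 160 = 2560 = 138 mod 173
    138 * 164 = 22632 = 142 mod 173
    142 * 106 = 15052 = 1 mod 173
  148^86 = 1 mod 173
Result 1: 148 is a quadratic residue mod 173.
148^86 mod 173 = 1

1


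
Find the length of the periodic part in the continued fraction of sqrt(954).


Run the CF algorithm for sqrt(954).
a_0 = floor(sqrt(954)) = 30; set m_0=0, q_0=1.
Recurrence: m' = q*a - m,  q' = (d - m'^2)/q,  a' = floor((a_0 + m')/q').
  step 1: m=30, q=54, a=1
  step 2: m=24, q=7, a=7
  step 3: m=25, q=47, a=1
  step 4: m=22, q=10, a=5
  step 5: m=28, q=17, a=3
  step 6: m=23, q=25, a=2
  step 7: m=27, q=9, a=6
  step 8: m=27, q=25, a=2
  step 9: m=23, q=17, a=3
  step 10: m=28, q=10, a=5
  step 11: m=22, q=47, a=1
  step 12: m=25, q=7, a=7
  step 13: m=24, q=54, a=1
  step 14: m=30, q=1, a=60
a_14 = 2*a_0 = 60, so the period closes here.
sqrt(954) = [30; 1, 7, 1, 5, 3, 2, 6, 2, 3, 5, 1, 7, 1, 60]
Period length = 14

14


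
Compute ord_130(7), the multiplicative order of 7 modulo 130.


We want ord_130(7), the smallest k >= 1 with 7^k = 1 mod 130.
n = 130 = 2 * 5 * 13, phi(130) = 48; the order divides phi(n).
Divisors of 48: 1, 2, 3, 4, 6, 8, 12, 16, 24, 48
Repeated squaring mod 130: 7^1 = 7, 7^2 = 49, 7^4 = 61, 7^8 = 81, 7^16 = 61, 7^32 = 81
Test divisors in increasing order:
  k=1: 7^1 = 7 mod 130
  k=2: 7^2 = 49 mod 130
  k=3: 7^3 = 49 * 7 = 83 mod 130
  k=4: 7^4 = 61 mod 130
  k=6: 7^6 = 61 * 49 = 129 mod 130
  k=8: 7^8 = 81 mod 130
  k=12: 7^12 = 81 * 61 = 1 mod 130  <- first divisor giving 1
Order = 12

12


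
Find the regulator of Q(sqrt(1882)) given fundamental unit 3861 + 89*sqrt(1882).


epsilon = 3861 + 89*sqrt(1882)
= 7722.0001
R = ln(7722.0001)
= 8.9518

8.9518


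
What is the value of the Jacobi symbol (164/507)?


Compute (164/507) via quadratic reciprocity:
  pull out 2: (2/507) = -1  (since 507 mod 8 = 3)
  pull out 2: (2/507) = -1  (since 507 mod 8 = 3)
  reciprocity: (41/507) -> +(507/41)
  reduce: (15/41)
  reciprocity: (15/41) -> +(41/15)
  reduce: (11/15)
  reciprocity: (11/15) -> -(15/11)
  reduce: (4/11)
  pull out 2: (2/11) = -1  (since 11 mod 8 = 3)
  pull out 2: (2/11) = -1  (since 11 mod 8 = 3)
  (1/11) = 1
Product of signs = -1

-1


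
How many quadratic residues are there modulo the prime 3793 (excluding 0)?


For prime p, the number of non-zero quadratic residues is (p-1)/2.
= (3793-1)/2
= 1896

1896


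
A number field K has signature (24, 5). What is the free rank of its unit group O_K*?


By Dirichlet's unit theorem:
rank = r1 + r2 - 1
= 24 + 5 - 1
= 28

28


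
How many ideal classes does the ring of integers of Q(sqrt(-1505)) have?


K = Q(sqrt(-1505)). d mod 4 = 3, so D = disc(K) = 4d = -6020
h(K) equals the number of primitive reduced positive-definite forms (a, b, c) = a*x^2 + b*x*y + c*y^2 with b^2 - 4ac = D,
where reduced means |b| <= a <= c, with b >= 0 whenever |b| = a or a = c, and primitive means gcd(a, b, c) = 1.
Reduced forces 3a^2 <= |D| = 6020, so 1 <= a <= 44; b must have the parity of D, and c = (b^2 - D)/(4a) must be an integer >= a.
Enumerate a = 1..44, b in [-a, a]:
  a=1: (1, 0, 1505)  [1]
  a=2: (2, 2, 753)  [1]
  a=3: (3, -2, 502), (3, 2, 502)  [2]
  a=4: none
  a=5: (5, 0, 301)  [1]
  a=6: (6, -2, 251), (6, 2, 251)  [2]
  a=7: (7, 0, 215)  [1]
  a=8: none
  a=9: (9, -8, 169), (9, 8, 169)  [2]
  a=10: (10, 10, 153)  [1]
  a=11..12: none
  a=13: (13, -8, 117), (13, 8, 117)  [2]
  a=14: (14, 14, 111)  [1]
  a=15: (15, -10, 102), (15, 10, 102)  [2]
  a=16: none
  a=17: (17, -10, 90), (17, 10, 90)  [2]
  a=18: (18, -10, 85), (18, 10, 85)  [2]
  a=19..20: none
  a=21: (21, -14, 74), (21, 14, 74)  [2]
  a=22: none
  a=23: (23, -12, 67), (23, 12, 67)  [2]
  a=24..25: none
  a=26: (26, -18, 61), (26, 18, 61)  [2]
  a=27: (27, -26, 62), (27, 26, 62)  [2]
  a=28..29: none
  a=30: (30, -10, 51), (30, 10, 51)  [2]
  a=31: (31, -26, 54), (31, 26, 54)  [2]
  a=32..33: none
  a=34: (34, -10, 45), (34, 10, 45)  [2]
  a=35: (35, 0, 43)  [1]
  a=36: none
  a=37: (37, -14, 42), (37, 14, 42)  [2]
  a=38: none
  a=39: (39, -34, 46), (39, 8, 39), (39, 34, 46)  [3]
  a=40..44: none
Total reduced forms: 1 + 1 + 2 + 1 + 2 + 1 + 2 + 1 + 2 + 1 + 2 + 2 + 2 + 2 + 2 + 2 + 2 + 2 + 2 + 2 + 1 + 2 + 3 = 40
h = 40

40


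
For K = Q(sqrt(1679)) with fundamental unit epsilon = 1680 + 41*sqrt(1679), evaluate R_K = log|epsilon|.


epsilon = 1680 + 41*sqrt(1679)
= 3359.9997
R = ln(3359.9997)
= 8.1197

8.1197


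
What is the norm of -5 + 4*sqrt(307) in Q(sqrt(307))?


N(a + b*sqrt(d)) = a^2 - d*b^2
= (-5)^2 - (307)*(4)^2
= 25 - 4912
= -4887

-4887


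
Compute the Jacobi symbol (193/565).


Compute (193/565) via quadratic reciprocity:
  reciprocity: (193/565) -> +(565/193)
  reduce: (179/193)
  reciprocity: (179/193) -> +(193/179)
  reduce: (14/179)
  pull out 2: (2/179) = -1  (since 179 mod 8 = 3)
  reciprocity: (7/179) -> -(179/7)
  reduce: (4/7)
  pull out 2: (2/7) = +1  (since 7 mod 8 = 7)
  pull out 2: (2/7) = +1  (since 7 mod 8 = 7)
  (1/7) = 1
Product of signs = 1

1


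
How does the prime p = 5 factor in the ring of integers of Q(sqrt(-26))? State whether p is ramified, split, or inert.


K = Q(sqrt(-26)). Since d mod 4 = 2, disc(K) = -104.
Check p | disc: -104 mod 5 = 1.
p does not divide disc. Compute Legendre symbol (d/p):
4^((5-1)/2) mod 5 = 1
(d/p) = 1, so p splits: (p) = P*P' with e=1, f=1, g=2.
Therefore p is split.

split


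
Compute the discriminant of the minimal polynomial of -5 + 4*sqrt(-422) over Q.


The element -5 + 4*sqrt(-422) has minimal polynomial:
x^2 + 10*x + 6777
Discriminant = (10)^2 - 4*(6777)
= 100 - 27108
= -27008

-27008


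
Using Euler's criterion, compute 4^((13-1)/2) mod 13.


p = 13 is prime and the exponent is (p-1)/2 = 6, so by Euler's criterion 4^6 = (4/13) = +1 or -1 mod 13.
Compute by square-and-multiply:
  6 = 4 + 2 (binary 110)
  Repeated squaring mod 13: 4^1 = 4, 4^2 = 3, 4^4 = 9
  4^6 = 4^4 * 4^2 = 9 * 3 mod 13
    9 * 3 = 27 = 1 mod 13
  4^6 = 1 mod 13
Result 1: 4 is a quadratic residue mod 13.
4^6 mod 13 = 1

1


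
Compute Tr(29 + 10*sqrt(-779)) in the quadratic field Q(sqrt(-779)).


Tr(a + b*sqrt(d)) = (a + b*sqrt(d)) + (a - b*sqrt(d)) = 2a
= 2 * (29)
= 58

58


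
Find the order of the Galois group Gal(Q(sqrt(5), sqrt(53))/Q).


The 2 square roots of distinct primes are multiplicatively independent over Q,
so [K:Q] = 2^2 and Gal(K/Q) is isomorphic to (Z/2Z)^2.
|Gal| = 2^2 = 4

4


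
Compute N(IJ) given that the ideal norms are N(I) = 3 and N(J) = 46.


N(IJ) = N(I) * N(J)
= 3 * 46
= 138

138


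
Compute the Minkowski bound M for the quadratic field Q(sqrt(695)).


d = 695, d mod 4 = 3, so disc(K) = 4d = 2780; |disc(K)| = 2780
Real quadratic field, so n = 2, s = r2 = 0, r1 = 2
M = (n!/n^n) * (4/pi)^s * sqrt(|disc(K)|) = (2!/2^2) * (4/pi)^0 * sqrt(2780)
= 0.5 * 1.000000 * 52.725705
= 26.3629

26.3629


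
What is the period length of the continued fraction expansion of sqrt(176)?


Run the CF algorithm for sqrt(176).
a_0 = floor(sqrt(176)) = 13; set m_0=0, q_0=1.
Recurrence: m' = q*a - m,  q' = (d - m'^2)/q,  a' = floor((a_0 + m')/q').
  step 1: m=13, q=7, a=3
  step 2: m=8, q=16, a=1
  step 3: m=8, q=7, a=3
  step 4: m=13, q=1, a=26
a_4 = 2*a_0 = 26, so the period closes here.
sqrt(176) = [13; 3, 1, 3, 26]
Period length = 4

4


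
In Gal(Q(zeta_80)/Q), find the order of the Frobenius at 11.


The Frobenius at p in Gal(Q(zeta_n)/Q) = (Z/nZ)* is the class of p, so its order is ord_80(11), the smallest k >= 1 with 11^k = 1 mod 80.
n = 80 = 2^4 * 5, phi(80) = 32; the order divides phi(n).
Divisors of 32: 1, 2, 4, 8, 16, 32
Repeated squaring mod 80: 11^1 = 11, 11^2 = 41, 11^4 = 1, 11^8 = 1, 11^16 = 1, 11^32 = 1
Test divisors in increasing order:
  k=1: 11^1 = 11 mod 80
  k=2: 11^2 = 41 mod 80
  k=4: 11^4 = 1 mod 80  <- first divisor giving 1
Order = 4

4


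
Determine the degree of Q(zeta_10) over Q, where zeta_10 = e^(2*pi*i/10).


The degree equals Euler's totient phi(10).
10 = 2 * 5
phi(10) = 4

4


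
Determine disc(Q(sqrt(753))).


For K = Q(sqrt(d)) with d squarefree: disc(K) = d if d = 1 mod 4, and disc(K) = 4d if d = 2 or 3 mod 4.
Here d = 753, and d mod 4 = 1.
d = 1 mod 4 (O_K = Z[(1+sqrt(d))/2]), so disc(K) = d = 753

753


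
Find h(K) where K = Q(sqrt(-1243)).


K = Q(sqrt(-1243)). d mod 4 = 1, so D = disc(K) = d = -1243
h(K) equals the number of primitive reduced positive-definite forms (a, b, c) = a*x^2 + b*x*y + c*y^2 with b^2 - 4ac = D,
where reduced means |b| <= a <= c, with b >= 0 whenever |b| = a or a = c, and primitive means gcd(a, b, c) = 1.
Reduced forces 3a^2 <= |D| = 1243, so 1 <= a <= 20; b must have the parity of D, and c = (b^2 - D)/(4a) must be an integer >= a.
Enumerate a = 1..20, b in [-a, a]:
  a=1: (1, 1, 311)  [1]
  a=2..10: none
  a=11: (11, 11, 31)  [1]
  a=12..16: none
  a=17: (17, -7, 19), (17, 7, 19)  [2]
  a=18..20: none
Total reduced forms: 1 + 1 + 2 = 4
h = 4

4


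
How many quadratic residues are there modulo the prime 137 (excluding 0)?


For prime p, the number of non-zero quadratic residues is (p-1)/2.
= (137-1)/2
= 68

68


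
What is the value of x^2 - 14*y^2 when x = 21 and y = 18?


x^2 - d*y^2
= 21^2 - 14*18^2
= 441 - 4536
= -4095

-4095


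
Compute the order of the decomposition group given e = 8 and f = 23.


|D_P| = e * f
= 8 * 23
= 184

184


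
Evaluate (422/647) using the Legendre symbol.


p = 647 is prime, so compute (422/647) with the reciprocity algorithm (Jacobi-symbol steps: pull out 2s via (2/n), flip via reciprocity, reduce):
  pull out 2: (2/647) = +1  (since 647 mod 8 = 7)
  reciprocity: (211/647) -> -(647/211)
  reduce: (14/211)
  pull out 2: (2/211) = -1  (since 211 mod 8 = 3)
  reciprocity: (7/211) -> -(211/7)
  reduce: (1/7)
  (1/7) = 1
Product of signs = -1
(422/647) = -1

-1


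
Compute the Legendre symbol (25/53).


p = 53 is prime, so compute (25/53) with the reciprocity algorithm (Jacobi-symbol steps: pull out 2s via (2/n), flip via reciprocity, reduce):
  reciprocity: (25/53) -> +(53/25)
  reduce: (3/25)
  reciprocity: (3/25) -> +(25/3)
  reduce: (1/3)
  (1/3) = 1
Product of signs = 1
(25/53) = 1

1


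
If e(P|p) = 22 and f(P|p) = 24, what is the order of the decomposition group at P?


|D_P| = e * f
= 22 * 24
= 528

528


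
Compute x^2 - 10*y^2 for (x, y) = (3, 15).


x^2 - d*y^2
= 3^2 - 10*15^2
= 9 - 2250
= -2241

-2241


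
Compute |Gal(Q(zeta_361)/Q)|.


|Gal(Q(zeta_361)/Q)| = phi(361)
= 342

342


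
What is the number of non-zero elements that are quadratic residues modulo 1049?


For prime p, the number of non-zero quadratic residues is (p-1)/2.
= (1049-1)/2
= 524

524


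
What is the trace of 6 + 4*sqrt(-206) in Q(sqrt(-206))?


Tr(a + b*sqrt(d)) = (a + b*sqrt(d)) + (a - b*sqrt(d)) = 2a
= 2 * (6)
= 12

12


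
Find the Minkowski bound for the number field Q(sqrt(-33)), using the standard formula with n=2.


d = -33, d mod 4 = 3, so disc(K) = 4d = -132; |disc(K)| = 132
Imaginary quadratic field, so n = 2, s = r2 = 1, r1 = 0
M = (n!/n^n) * (4/pi)^s * sqrt(|disc(K)|) = (2!/2^2) * (4/pi)^1 * sqrt(132)
= 0.5 * 1.273240 * 11.489125
= 7.3142

7.3142


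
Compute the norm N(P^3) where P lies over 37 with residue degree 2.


N(P^a) = p^(a*f)
= 37^(3*2)
= 37^6
= 2565726409

2565726409


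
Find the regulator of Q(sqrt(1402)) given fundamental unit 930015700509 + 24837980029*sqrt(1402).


epsilon = 930015700509 + 24837980029*sqrt(1402)
= 1.8600e+12
R = ln(1.8600e+12)
= 28.2516

28.2516


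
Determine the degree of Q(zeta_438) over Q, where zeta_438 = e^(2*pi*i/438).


The degree equals Euler's totient phi(438).
438 = 2 * 3 * 73
phi(438) = 144

144


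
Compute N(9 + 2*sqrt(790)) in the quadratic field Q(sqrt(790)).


N(a + b*sqrt(d)) = a^2 - d*b^2
= (9)^2 - (790)*(2)^2
= 81 - 3160
= -3079

-3079


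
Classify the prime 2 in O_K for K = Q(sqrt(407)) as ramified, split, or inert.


K = Q(sqrt(407)). Since d mod 4 = 3, disc(K) = 1628.
Check p | disc: 1628 mod 2 = 0.
p divides disc, so p ramifies: (p) = P^2 with e=2, f=1, g=1.
Therefore p is ramified.

ramified


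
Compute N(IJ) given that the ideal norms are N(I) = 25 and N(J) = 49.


N(IJ) = N(I) * N(J)
= 25 * 49
= 1225

1225


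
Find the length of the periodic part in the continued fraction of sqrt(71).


Run the CF algorithm for sqrt(71).
a_0 = floor(sqrt(71)) = 8; set m_0=0, q_0=1.
Recurrence: m' = q*a - m,  q' = (d - m'^2)/q,  a' = floor((a_0 + m')/q').
  step 1: m=8, q=7, a=2
  step 2: m=6, q=5, a=2
  step 3: m=4, q=11, a=1
  step 4: m=7, q=2, a=7
  step 5: m=7, q=11, a=1
  step 6: m=4, q=5, a=2
  step 7: m=6, q=7, a=2
  step 8: m=8, q=1, a=16
a_8 = 2*a_0 = 16, so the period closes here.
sqrt(71) = [8; 2, 2, 1, 7, 1, 2, 2, 16]
Period length = 8

8


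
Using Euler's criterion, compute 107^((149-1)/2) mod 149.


p = 149 is prime and the exponent is (p-1)/2 = 74, so by Euler's criterion 107^74 = (107/149) = +1 or -1 mod 149.
Compute by square-and-multiply:
  74 = 64 + 8 + 2 (binary 1001010)
  Repeated squaring mod 149: 107^1 = 107, 107^2 = 125, 107^4 = 129, 107^8 = 102, 107^16 = 123, 107^32 = 80, 107^64 = 142
  107^74 = 107^64 * 107^8 * 107^2 = 142 * 102 * 125 mod 149
    142 * 102 = 14484 = 31 mod 149
    31 * 125 = 3875 = 1 mod 149
  107^74 = 1 mod 149
Result 1: 107 is a quadratic residue mod 149.
107^74 mod 149 = 1

1


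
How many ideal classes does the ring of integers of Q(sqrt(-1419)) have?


K = Q(sqrt(-1419)). d mod 4 = 1, so D = disc(K) = d = -1419
h(K) equals the number of primitive reduced positive-definite forms (a, b, c) = a*x^2 + b*x*y + c*y^2 with b^2 - 4ac = D,
where reduced means |b| <= a <= c, with b >= 0 whenever |b| = a or a = c, and primitive means gcd(a, b, c) = 1.
Reduced forces 3a^2 <= |D| = 1419, so 1 <= a <= 21; b must have the parity of D, and c = (b^2 - D)/(4a) must be an integer >= a.
Enumerate a = 1..21, b in [-a, a]:
  a=1: (1, 1, 355)  [1]
  a=2: none
  a=3: (3, 3, 119)  [1]
  a=4: none
  a=5: (5, -1, 71), (5, 1, 71)  [2]
  a=6: none
  a=7: (7, -3, 51), (7, 3, 51)  [2]
  a=8..10: none
  a=11: (11, 11, 35)  [1]
  a=12..14: none
  a=15: (15, -9, 25), (15, 9, 25)  [2]
  a=16: none
  a=17: (17, -3, 21), (17, 3, 21)  [2]
  a=18: none
  a=19: (19, 5, 19)  [1]
  a=20..21: none
Total reduced forms: 1 + 1 + 2 + 2 + 1 + 2 + 2 + 1 = 12
h = 12

12


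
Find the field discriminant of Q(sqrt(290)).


For K = Q(sqrt(d)) with d squarefree: disc(K) = d if d = 1 mod 4, and disc(K) = 4d if d = 2 or 3 mod 4.
Here d = 290, and d mod 4 = 2.
d = 2 mod 4, not 1 (O_K = Z[sqrt(d)]), so disc(K) = 4d = 4 * (290) = 1160

1160


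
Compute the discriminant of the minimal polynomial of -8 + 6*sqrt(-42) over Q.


The element -8 + 6*sqrt(-42) has minimal polynomial:
x^2 + 16*x + 1576
Discriminant = (16)^2 - 4*(1576)
= 256 - 6304
= -6048

-6048


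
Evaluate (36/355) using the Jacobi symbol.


Compute (36/355) via quadratic reciprocity:
  pull out 2: (2/355) = -1  (since 355 mod 8 = 3)
  pull out 2: (2/355) = -1  (since 355 mod 8 = 3)
  reciprocity: (9/355) -> +(355/9)
  reduce: (4/9)
  pull out 2: (2/9) = +1  (since 9 mod 8 = 1)
  pull out 2: (2/9) = +1  (since 9 mod 8 = 1)
  (1/9) = 1
Product of signs = 1

1


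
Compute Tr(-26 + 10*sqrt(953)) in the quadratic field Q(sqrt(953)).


Tr(a + b*sqrt(d)) = (a + b*sqrt(d)) + (a - b*sqrt(d)) = 2a
= 2 * (-26)
= -52

-52


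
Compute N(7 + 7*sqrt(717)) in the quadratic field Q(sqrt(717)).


N(a + b*sqrt(d)) = a^2 - d*b^2
= (7)^2 - (717)*(7)^2
= 49 - 35133
= -35084

-35084


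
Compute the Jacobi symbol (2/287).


Compute (2/287) via quadratic reciprocity:
  pull out 2: (2/287) = +1  (since 287 mod 8 = 7)
  (1/287) = 1
Product of signs = 1

1


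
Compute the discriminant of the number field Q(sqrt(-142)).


For K = Q(sqrt(d)) with d squarefree: disc(K) = d if d = 1 mod 4, and disc(K) = 4d if d = 2 or 3 mod 4.
Here d = -142, and d mod 4 = 2.
d = 2 mod 4, not 1 (O_K = Z[sqrt(d)]), so disc(K) = 4d = 4 * (-142) = -568

-568


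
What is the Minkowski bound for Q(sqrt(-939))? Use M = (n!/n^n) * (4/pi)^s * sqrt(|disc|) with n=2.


d = -939, d mod 4 = 1, so disc(K) = d = -939; |disc(K)| = 939
Imaginary quadratic field, so n = 2, s = r2 = 1, r1 = 0
M = (n!/n^n) * (4/pi)^s * sqrt(|disc(K)|) = (2!/2^2) * (4/pi)^1 * sqrt(939)
= 0.5 * 1.273240 * 30.643107
= 19.5080

19.5080


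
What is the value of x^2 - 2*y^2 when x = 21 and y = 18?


x^2 - d*y^2
= 21^2 - 2*18^2
= 441 - 648
= -207

-207


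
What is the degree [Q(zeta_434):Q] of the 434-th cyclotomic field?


The degree equals Euler's totient phi(434).
434 = 2 * 7 * 31
phi(434) = 180

180


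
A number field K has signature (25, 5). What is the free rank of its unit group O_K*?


By Dirichlet's unit theorem:
rank = r1 + r2 - 1
= 25 + 5 - 1
= 29

29


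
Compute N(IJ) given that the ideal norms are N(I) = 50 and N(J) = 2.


N(IJ) = N(I) * N(J)
= 50 * 2
= 100

100


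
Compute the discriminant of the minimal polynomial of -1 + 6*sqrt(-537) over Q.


The element -1 + 6*sqrt(-537) has minimal polynomial:
x^2 + 2*x + 19333
Discriminant = (2)^2 - 4*(19333)
= 4 - 77332
= -77328

-77328


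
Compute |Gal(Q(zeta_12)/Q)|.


|Gal(Q(zeta_12)/Q)| = phi(12)
= 4

4


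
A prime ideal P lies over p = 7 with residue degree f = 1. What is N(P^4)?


N(P^a) = p^(a*f)
= 7^(4*1)
= 7^4
= 2401

2401


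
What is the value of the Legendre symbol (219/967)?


p = 967 is prime, so compute (219/967) with the reciprocity algorithm (Jacobi-symbol steps: pull out 2s via (2/n), flip via reciprocity, reduce):
  reciprocity: (219/967) -> -(967/219)
  reduce: (91/219)
  reciprocity: (91/219) -> -(219/91)
  reduce: (37/91)
  reciprocity: (37/91) -> +(91/37)
  reduce: (17/37)
  reciprocity: (17/37) -> +(37/17)
  reduce: (3/17)
  reciprocity: (3/17) -> +(17/3)
  reduce: (2/3)
  pull out 2: (2/3) = -1  (since 3 mod 8 = 3)
  (1/3) = 1
Product of signs = -1
(219/967) = -1

-1


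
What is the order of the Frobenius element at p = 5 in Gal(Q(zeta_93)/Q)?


The Frobenius at p in Gal(Q(zeta_n)/Q) = (Z/nZ)* is the class of p, so its order is ord_93(5), the smallest k >= 1 with 5^k = 1 mod 93.
n = 93 = 3 * 31, phi(93) = 60; the order divides phi(n).
Divisors of 60: 1, 2, 3, 4, 5, 6, 10, 12, 15, 20, 30, 60
Repeated squaring mod 93: 5^1 = 5, 5^2 = 25, 5^4 = 67, 5^8 = 25, 5^16 = 67, 5^32 = 25
Test divisors in increasing order:
  k=1: 5^1 = 5 mod 93
  k=2: 5^2 = 25 mod 93
  k=3: 5^3 = 25 * 5 = 32 mod 93
  k=4: 5^4 = 67 mod 93
  k=5: 5^5 = 67 * 5 = 56 mod 93
  k=6: 5^6 = 67 * 25 = 1 mod 93  <- first divisor giving 1
Order = 6

6


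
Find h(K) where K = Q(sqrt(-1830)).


K = Q(sqrt(-1830)). d mod 4 = 2, so D = disc(K) = 4d = -7320
h(K) equals the number of primitive reduced positive-definite forms (a, b, c) = a*x^2 + b*x*y + c*y^2 with b^2 - 4ac = D,
where reduced means |b| <= a <= c, with b >= 0 whenever |b| = a or a = c, and primitive means gcd(a, b, c) = 1.
Reduced forces 3a^2 <= |D| = 7320, so 1 <= a <= 49; b must have the parity of D, and c = (b^2 - D)/(4a) must be an integer >= a.
Enumerate a = 1..49, b in [-a, a]:
  a=1: (1, 0, 1830)  [1]
  a=2: (2, 0, 915)  [1]
  a=3: (3, 0, 610)  [1]
  a=4: none
  a=5: (5, 0, 366)  [1]
  a=6: (6, 0, 305)  [1]
  a=7: (7, -4, 262), (7, 4, 262)  [2]
  a=8..9: none
  a=10: (10, 0, 183)  [1]
  a=11..12: none
  a=13: (13, -8, 142), (13, 8, 142)  [2]
  a=14: (14, -4, 131), (14, 4, 131)  [2]
  a=15: (15, 0, 122)  [1]
  a=16..20: none
  a=21: (21, -18, 91), (21, 18, 91)  [2]
  a=22..25: none
  a=26: (26, -8, 71), (26, 8, 71)  [2]
  a=27..29: none
  a=30: (30, 0, 61)  [1]
  a=31..34: none
  a=35: (35, -10, 53), (35, 10, 53)  [2]
  a=36..38: none
  a=39: (39, -18, 49), (39, 18, 49)  [2]
  a=40..41: none
  a=42: (42, -24, 47), (42, 24, 47)  [2]
  a=43..49: none
Total reduced forms: 1 + 1 + 1 + 1 + 1 + 2 + 1 + 2 + 2 + 1 + 2 + 2 + 1 + 2 + 2 + 2 = 24
h = 24

24


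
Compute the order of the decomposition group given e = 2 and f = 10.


|D_P| = e * f
= 2 * 10
= 20

20


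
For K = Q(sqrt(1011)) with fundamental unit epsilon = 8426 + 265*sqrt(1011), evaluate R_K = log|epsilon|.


epsilon = 8426 + 265*sqrt(1011)
= 16851.9999
R = ln(16851.9999)
= 9.7322

9.7322


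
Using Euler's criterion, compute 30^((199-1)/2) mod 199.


p = 199 is prime and the exponent is (p-1)/2 = 99, so by Euler's criterion 30^99 = (30/199) = +1 or -1 mod 199.
Compute by square-and-multiply:
  99 = 64 + 32 + 2 + 1 (binary 1100011)
  Repeated squaring mod 199: 30^1 = 30, 30^2 = 104, 30^4 = 70, 30^8 = 124, 30^16 = 53, 30^32 = 23, 30^64 = 131
  30^99 = 30^64 * 30^32 * 30^2 * 30^1 = 131 * 23 * 104 * 30 mod 199
    131 * 23 = 3013 = 28 mod 199
    28 * 104 = 2912 = 126 mod 199
    126 * 30 = 3780 = 198 mod 199
  30^99 = 198 mod 199
Result 198 = p - 1 = -1 mod 199: 30 is a quadratic non-residue mod 199. As a residue in [0, p-1] the value is 198.
30^99 mod 199 = 198

198
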